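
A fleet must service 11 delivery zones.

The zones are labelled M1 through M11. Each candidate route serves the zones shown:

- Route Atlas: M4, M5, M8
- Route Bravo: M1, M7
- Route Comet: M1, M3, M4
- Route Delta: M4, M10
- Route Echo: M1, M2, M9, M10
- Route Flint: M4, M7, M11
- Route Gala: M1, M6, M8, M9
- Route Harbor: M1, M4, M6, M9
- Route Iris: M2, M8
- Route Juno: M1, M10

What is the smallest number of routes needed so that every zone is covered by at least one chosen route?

5

Atlas and Comet and Echo and Flint and Harbor together: Atlas ∪ Comet ∪ Echo ∪ Flint ∪ Harbor = {M1, M2, M3, M4, M5, M6, M7, M8, M9, M10, M11} — every zone is covered.
No 4 of the 10 routes cover everything (all 210 combinations miss at least one zone), so 5 is optimal.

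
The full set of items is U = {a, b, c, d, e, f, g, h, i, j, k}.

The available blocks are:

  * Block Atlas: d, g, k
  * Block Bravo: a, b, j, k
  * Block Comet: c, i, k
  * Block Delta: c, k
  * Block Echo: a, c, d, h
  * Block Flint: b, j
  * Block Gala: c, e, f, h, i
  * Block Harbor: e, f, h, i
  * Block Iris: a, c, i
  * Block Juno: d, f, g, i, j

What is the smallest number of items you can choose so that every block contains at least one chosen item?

Take T = {b, d, i, k}. Each listed block contains at least one of these, so T is a hitting set of size 4.
No choice of 3 items meets every block, so 4 is the minimum.

4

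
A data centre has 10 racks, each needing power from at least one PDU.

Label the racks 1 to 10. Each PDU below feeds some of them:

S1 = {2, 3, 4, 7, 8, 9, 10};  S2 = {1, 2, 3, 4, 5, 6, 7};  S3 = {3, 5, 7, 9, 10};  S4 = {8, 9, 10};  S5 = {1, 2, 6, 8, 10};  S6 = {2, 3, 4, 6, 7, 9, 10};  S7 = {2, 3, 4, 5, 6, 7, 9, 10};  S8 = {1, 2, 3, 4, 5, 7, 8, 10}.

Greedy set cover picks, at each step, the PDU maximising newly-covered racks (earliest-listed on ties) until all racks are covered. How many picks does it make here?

Greedy: pick S7 (covers 8 new) → pick S5 (covers 2 new). Total picks: 2.

2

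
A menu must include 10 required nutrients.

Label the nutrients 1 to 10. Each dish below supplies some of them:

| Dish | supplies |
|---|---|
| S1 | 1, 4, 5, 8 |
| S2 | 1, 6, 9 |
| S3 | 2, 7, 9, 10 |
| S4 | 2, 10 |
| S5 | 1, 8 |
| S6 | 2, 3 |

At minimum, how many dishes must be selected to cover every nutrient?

4

S1 and S2 and S3 and S6 together: S1 ∪ S2 ∪ S3 ∪ S6 = {1, 2, 3, 4, 5, 6, 7, 8, 9, 10} — every nutrient is covered.
Only S2 contains 6, so S2 is forced; the remaining 7 nutrients need at least 3 more dishes (each remaining dish adds at most 3) — so at least 4 dishes are needed, and 4 is optimal.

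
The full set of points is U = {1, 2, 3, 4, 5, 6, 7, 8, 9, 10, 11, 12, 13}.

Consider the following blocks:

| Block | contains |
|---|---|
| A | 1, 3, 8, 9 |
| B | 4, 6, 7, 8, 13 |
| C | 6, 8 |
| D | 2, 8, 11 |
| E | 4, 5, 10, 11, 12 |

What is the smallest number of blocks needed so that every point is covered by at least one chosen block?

4

Take {A, B, D, E}. Their union is {1, 2, 3, 4, 5, 6, 7, 8, 9, 10, 11, 12, 13}, which is all 13 points.
Only D contains 2, so D is forced; the remaining 10 points need at least 3 more blocks (each remaining block adds at most 4) — so at least 4 blocks are needed, and 4 is optimal.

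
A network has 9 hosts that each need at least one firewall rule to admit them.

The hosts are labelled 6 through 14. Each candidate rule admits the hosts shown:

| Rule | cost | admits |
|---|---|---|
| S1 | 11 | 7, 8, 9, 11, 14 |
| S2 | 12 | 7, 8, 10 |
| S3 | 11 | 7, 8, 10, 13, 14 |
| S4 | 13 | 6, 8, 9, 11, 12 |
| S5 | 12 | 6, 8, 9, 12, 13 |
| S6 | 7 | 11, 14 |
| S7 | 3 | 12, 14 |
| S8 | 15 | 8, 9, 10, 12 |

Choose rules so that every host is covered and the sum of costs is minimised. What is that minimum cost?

S3, S4 together cover every host (S3 ∪ S4 = {6, 7, 8, 9, 10, 11, 12, 13, 14}); total cost 11 + 13 = 24.
The greedy pick S7, S1, S3, S5 costs 37; no covering selection beats 24.

24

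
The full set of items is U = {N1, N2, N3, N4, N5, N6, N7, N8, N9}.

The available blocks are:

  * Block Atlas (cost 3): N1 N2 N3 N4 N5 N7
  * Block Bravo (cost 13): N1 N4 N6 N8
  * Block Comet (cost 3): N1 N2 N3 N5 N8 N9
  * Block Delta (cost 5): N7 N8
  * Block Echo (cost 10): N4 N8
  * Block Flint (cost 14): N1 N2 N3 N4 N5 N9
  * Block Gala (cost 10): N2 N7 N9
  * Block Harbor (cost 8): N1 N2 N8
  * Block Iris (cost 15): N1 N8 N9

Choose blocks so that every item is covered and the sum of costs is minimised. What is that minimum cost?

Atlas, Bravo, Comet together cover every item (Atlas ∪ Bravo ∪ Comet = {N1, N2, N3, N4, N5, N6, N7, N8, N9}); total cost 3 + 13 + 3 = 19.
No covering selection has total cost below 19.

19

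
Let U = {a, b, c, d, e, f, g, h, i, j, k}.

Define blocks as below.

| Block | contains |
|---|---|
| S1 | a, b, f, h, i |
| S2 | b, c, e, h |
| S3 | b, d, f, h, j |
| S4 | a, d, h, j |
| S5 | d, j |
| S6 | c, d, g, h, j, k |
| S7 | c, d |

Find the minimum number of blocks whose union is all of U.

3

S1, S2, and S6 cover everything between them: the union {a, b, c, d, e, f, g, h, i, j, k} is all of U.
Only S2 contains e, so S2 is forced; the remaining 7 items need at least 2 more blocks (each remaining block adds at most 4) — so at least 3 blocks are needed, and 3 is optimal.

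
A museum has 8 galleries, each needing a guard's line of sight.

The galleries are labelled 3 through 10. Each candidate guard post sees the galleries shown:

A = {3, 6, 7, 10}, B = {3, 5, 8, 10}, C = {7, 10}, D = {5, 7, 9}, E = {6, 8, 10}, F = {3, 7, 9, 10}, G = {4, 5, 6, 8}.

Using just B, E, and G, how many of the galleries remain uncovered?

2

Union of B, E, G = {3, 4, 5, 6, 8, 10}.
Not covered: 7, 9 — 2 galleries.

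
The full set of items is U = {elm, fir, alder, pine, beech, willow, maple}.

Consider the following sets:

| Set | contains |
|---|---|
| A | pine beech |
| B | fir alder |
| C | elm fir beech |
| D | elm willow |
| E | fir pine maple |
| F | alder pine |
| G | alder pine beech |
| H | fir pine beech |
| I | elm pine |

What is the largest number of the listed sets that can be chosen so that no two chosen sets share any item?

3

A, B, D are pairwise disjoint (A={pine,beech}; B={fir,alder}; D={elm,willow}).
Every remaining set overlaps one of these, and no 4 of the listed sets are pairwise disjoint, so 3 is the maximum.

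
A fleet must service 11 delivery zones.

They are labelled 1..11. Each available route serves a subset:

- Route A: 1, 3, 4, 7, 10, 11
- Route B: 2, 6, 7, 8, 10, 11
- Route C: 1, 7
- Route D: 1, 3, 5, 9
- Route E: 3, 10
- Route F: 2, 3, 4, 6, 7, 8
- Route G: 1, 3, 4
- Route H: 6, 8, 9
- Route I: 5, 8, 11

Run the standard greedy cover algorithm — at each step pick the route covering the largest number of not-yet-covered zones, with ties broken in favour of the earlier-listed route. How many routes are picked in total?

Greedy: pick A (covers 6 new) → pick B (covers 3 new) → pick D (covers 2 new). Total picks: 3.

3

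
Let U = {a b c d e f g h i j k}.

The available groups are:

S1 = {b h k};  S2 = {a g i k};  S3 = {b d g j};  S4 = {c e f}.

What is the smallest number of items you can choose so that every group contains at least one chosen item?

3

T = {d, e, k} meets every group (each contains at least one member of T), and |T| = 3.
No choice of 2 items meets every group, so 3 is the minimum.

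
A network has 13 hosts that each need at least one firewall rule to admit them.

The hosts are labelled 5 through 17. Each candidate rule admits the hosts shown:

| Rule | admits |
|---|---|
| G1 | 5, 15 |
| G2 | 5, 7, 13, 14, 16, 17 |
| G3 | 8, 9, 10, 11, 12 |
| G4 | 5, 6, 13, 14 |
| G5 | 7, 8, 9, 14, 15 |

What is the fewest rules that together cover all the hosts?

4

G1 and G2 and G3 and G4 together: G1 ∪ G2 ∪ G3 ∪ G4 = {5, 6, 7, 8, 9, 10, 11, 12, 13, 14, 15, 16, 17} — every host is covered.
No 3 of the 5 rules cover everything (all 10 combinations miss at least one host), so 4 is optimal.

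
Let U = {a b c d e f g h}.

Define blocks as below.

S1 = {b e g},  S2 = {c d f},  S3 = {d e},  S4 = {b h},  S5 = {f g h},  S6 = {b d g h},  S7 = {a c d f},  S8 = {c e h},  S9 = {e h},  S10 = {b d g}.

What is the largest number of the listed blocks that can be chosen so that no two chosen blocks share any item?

S4, S7 are pairwise disjoint (S4={b,h}; S7={a,c,d,f}).
Every remaining block overlaps one of these, and no 3 of the listed blocks are pairwise disjoint, so 2 is the maximum.

2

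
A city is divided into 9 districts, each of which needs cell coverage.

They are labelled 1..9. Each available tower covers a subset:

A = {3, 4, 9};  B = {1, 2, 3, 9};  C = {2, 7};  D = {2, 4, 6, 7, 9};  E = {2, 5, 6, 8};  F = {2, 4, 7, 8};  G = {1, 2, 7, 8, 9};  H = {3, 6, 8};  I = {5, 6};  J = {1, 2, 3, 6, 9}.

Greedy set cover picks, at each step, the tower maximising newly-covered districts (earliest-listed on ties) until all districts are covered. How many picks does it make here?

Greedy: pick D (covers 5 new) → pick B (covers 2 new) → pick E (covers 2 new). Total picks: 3.

3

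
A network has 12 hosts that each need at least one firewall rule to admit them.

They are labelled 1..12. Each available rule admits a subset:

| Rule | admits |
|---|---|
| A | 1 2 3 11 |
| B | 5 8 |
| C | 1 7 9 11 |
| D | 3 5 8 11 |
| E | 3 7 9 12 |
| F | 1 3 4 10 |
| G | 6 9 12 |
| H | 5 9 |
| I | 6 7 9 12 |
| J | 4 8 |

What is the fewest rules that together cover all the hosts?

Take {A, D, F, I}. Their union is {1, 2, 3, 4, 5, 6, 7, 8, 9, 10, 11, 12}, which is all 12 hosts.
No 3 of the 10 rules cover everything (all 120 combinations miss at least one host), so 4 is optimal.

4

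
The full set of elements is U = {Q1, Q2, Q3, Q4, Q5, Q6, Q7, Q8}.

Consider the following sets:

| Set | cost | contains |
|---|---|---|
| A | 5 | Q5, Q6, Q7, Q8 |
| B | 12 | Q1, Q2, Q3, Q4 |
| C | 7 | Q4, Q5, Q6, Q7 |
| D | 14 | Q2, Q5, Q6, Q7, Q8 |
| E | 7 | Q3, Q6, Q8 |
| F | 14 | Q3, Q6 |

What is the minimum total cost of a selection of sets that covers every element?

A, B together cover every element (A ∪ B = {Q1, Q2, Q3, Q4, Q5, Q6, Q7, Q8}); total cost 5 + 12 = 17.
No covering selection has total cost below 17.

17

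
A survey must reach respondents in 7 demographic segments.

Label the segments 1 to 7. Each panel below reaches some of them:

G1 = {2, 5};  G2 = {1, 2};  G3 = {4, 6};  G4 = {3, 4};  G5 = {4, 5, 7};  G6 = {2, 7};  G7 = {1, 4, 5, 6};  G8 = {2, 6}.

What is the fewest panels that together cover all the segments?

3

G4 and G6 and G7 together: G4 ∪ G6 ∪ G7 = {1, 2, 3, 4, 5, 6, 7} — every segment is covered.
Only G4 contains 3, so G4 is forced; the remaining 5 segments need at least 2 more panels (each remaining panel adds at most 3) — so at least 3 panels are needed, and 3 is optimal.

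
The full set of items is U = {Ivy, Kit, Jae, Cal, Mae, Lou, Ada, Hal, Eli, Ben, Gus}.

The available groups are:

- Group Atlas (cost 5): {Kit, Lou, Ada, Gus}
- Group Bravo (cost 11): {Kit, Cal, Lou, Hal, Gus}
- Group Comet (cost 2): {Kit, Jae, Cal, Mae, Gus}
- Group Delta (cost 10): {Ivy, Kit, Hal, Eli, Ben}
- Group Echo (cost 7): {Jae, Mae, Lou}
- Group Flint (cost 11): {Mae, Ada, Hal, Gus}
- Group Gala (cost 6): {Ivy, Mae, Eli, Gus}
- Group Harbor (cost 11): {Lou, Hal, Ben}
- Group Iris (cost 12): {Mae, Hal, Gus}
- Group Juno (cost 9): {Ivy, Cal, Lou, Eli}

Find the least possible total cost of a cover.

17

Atlas, Comet, Delta together cover every item (Atlas ∪ Comet ∪ Delta = {Ivy, Kit, Jae, Cal, Mae, Lou, Ada, Hal, Eli, Ben, Gus}); total cost 5 + 2 + 10 = 17.
No covering selection has total cost below 17.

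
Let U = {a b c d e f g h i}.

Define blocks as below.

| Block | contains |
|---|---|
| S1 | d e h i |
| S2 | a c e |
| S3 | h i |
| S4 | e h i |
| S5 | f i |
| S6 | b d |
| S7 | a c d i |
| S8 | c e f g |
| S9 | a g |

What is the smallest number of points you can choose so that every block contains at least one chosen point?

T = {b, c, g, i} meets every block (each contains at least one member of T), and |T| = 4.
No choice of 3 points meets every block, so 4 is the minimum.

4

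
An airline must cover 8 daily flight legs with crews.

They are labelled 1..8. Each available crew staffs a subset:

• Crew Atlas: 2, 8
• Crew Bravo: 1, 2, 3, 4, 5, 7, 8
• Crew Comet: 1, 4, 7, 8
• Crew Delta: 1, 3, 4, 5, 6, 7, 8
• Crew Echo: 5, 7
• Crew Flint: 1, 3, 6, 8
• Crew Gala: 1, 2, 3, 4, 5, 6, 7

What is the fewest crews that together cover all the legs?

2

Take {Bravo, Delta}. Their union is {1, 2, 3, 4, 5, 6, 7, 8}, which is all 8 legs.
No single crew has all 8 legs (the largest, Bravo, has 7), so 2 is optimal.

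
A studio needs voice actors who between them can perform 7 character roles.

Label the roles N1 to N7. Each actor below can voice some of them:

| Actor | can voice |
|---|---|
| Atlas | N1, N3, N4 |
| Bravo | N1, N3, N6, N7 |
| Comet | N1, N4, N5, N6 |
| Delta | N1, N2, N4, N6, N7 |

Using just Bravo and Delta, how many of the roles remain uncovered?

Union of Bravo, Delta = {N1, N2, N3, N4, N6, N7}.
Not covered: N5 — 1 role.

1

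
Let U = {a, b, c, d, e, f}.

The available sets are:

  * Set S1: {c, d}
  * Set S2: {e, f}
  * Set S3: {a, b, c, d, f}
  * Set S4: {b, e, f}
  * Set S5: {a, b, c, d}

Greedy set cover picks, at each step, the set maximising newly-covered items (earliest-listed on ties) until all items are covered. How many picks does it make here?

2

Greedy: pick S3 (covers 5 new) → pick S2 (covers 1 new). Total picks: 2.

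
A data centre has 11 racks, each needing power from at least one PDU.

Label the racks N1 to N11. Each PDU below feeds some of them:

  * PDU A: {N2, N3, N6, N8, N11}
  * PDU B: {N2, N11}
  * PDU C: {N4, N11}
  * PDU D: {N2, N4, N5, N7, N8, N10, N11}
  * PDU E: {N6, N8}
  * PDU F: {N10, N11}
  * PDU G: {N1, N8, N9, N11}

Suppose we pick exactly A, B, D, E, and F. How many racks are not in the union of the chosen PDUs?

Union of A, B, D, E, F = {N2, N3, N4, N5, N6, N7, N8, N10, N11}.
Not covered: N1, N9 — 2 racks.

2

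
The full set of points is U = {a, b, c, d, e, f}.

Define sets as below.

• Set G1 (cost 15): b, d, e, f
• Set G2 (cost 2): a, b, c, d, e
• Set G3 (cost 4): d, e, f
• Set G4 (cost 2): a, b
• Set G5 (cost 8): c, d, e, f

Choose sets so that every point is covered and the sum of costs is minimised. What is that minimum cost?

G2, G3 together cover every point (G2 ∪ G3 = {a, b, c, d, e, f}); total cost 2 + 4 = 6.
No covering selection has total cost below 6.

6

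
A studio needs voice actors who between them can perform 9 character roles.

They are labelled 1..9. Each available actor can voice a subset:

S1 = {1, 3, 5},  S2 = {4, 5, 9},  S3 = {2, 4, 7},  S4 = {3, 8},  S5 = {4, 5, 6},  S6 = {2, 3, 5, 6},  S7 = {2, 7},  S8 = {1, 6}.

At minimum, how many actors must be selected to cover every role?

4

S2 and S3 and S4 and S8 together: S2 ∪ S3 ∪ S4 ∪ S8 = {1, 2, 3, 4, 5, 6, 7, 8, 9} — every role is covered.
Only S4 contains 8, so S4 is forced; the remaining 7 roles need at least 3 more actors (each remaining actor adds at most 3) — so at least 4 actors are needed, and 4 is optimal.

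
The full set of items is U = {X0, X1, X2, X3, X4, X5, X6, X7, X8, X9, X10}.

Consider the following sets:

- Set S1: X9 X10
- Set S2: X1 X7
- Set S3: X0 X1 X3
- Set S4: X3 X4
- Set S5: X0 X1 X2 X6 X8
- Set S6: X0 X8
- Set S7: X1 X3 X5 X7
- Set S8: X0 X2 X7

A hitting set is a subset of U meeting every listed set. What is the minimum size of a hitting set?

H = {X0, X1, X3, X10} meets every set (each contains at least one member of H), and |H| = 4.
The sets S1, S2, S4, S6 are pairwise disjoint, so any hitting set needs a separate item for each — at least 4. Hence 4 is optimal.

4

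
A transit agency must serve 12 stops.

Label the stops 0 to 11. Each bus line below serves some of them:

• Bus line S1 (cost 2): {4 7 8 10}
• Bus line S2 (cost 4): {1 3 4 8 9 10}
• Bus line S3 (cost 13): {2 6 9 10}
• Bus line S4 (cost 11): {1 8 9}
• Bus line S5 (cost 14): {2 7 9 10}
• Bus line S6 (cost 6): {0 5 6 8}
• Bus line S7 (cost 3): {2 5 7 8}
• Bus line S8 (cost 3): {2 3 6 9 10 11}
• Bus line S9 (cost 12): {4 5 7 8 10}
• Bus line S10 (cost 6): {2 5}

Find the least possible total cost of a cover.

S1, S2, S6, S8 together cover every stop (S1 ∪ S2 ∪ S6 ∪ S8 = {0, 1, 2, 3, 4, 5, 6, 7, 8, 9, 10, 11}); total cost 2 + 4 + 6 + 3 = 15.
No covering selection has total cost below 15.

15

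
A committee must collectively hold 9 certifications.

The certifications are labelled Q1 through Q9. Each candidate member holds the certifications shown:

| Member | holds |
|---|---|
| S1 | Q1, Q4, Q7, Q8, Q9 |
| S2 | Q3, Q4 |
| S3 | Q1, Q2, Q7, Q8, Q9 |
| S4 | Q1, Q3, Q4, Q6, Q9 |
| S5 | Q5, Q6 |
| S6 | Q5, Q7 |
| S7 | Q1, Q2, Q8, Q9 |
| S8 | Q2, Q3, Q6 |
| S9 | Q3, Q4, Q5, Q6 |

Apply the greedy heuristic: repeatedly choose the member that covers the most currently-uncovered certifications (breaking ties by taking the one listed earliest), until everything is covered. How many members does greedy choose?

Greedy: pick S1 (covers 5 new) → pick S8 (covers 3 new) → pick S5 (covers 1 new). Total picks: 3.
(The true minimum cover uses only 2 members, so greedy is not optimal here.)

3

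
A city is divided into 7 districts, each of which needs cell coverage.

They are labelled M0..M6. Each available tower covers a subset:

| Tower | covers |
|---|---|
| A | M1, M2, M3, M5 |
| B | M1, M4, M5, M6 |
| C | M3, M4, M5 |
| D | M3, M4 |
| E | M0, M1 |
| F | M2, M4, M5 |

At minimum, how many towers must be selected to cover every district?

Take {A, B, E}. Their union is {M0, M1, M2, M3, M4, M5, M6}, which is all 7 districts.
Only E contains M0, so E is forced; the remaining 5 districts need at least 2 more towers (each remaining tower adds at most 3) — so at least 3 towers are needed, and 3 is optimal.

3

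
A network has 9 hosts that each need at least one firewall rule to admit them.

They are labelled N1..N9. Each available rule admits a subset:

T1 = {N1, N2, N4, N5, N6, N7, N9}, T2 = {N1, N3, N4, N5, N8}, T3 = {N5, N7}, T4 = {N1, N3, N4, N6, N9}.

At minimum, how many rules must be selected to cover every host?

T1 and T2 together: T1 ∪ T2 = {N1, N2, N3, N4, N5, N6, N7, N8, N9} — every host is covered.
No single rule has all 9 hosts (the largest, T1, has 7), so 2 is optimal.

2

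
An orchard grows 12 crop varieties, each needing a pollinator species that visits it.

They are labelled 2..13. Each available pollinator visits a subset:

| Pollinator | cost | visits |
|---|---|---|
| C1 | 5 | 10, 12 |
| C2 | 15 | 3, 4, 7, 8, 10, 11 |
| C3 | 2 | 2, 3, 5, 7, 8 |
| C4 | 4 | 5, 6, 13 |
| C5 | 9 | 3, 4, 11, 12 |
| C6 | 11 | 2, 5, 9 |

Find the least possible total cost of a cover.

31

C1, C3, C4, C5, C6 together cover every variety (C1 ∪ C3 ∪ C4 ∪ C5 ∪ C6 = {2, 3, 4, 5, 6, 7, 8, 9, 10, 11, 12, 13}); total cost 5 + 2 + 4 + 9 + 11 = 31.
No covering selection has total cost below 31.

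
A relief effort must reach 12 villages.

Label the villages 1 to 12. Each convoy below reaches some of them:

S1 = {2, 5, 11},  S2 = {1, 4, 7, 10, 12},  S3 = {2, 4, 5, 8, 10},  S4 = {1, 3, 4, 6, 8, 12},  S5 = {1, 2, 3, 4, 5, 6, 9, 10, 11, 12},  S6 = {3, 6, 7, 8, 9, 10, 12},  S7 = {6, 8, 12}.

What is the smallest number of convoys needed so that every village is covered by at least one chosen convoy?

2

S5 and S6 together: S5 ∪ S6 = {1, 2, 3, 4, 5, 6, 7, 8, 9, 10, 11, 12} — every village is covered.
No single convoy has all 12 villages (the largest, S5, has 10), so 2 is optimal.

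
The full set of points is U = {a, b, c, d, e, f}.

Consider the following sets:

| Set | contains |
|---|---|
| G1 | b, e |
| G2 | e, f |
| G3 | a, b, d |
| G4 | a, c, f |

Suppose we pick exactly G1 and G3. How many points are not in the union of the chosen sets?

Union of G1, G3 = {a, b, d, e}.
Not covered: c, f — 2 points.

2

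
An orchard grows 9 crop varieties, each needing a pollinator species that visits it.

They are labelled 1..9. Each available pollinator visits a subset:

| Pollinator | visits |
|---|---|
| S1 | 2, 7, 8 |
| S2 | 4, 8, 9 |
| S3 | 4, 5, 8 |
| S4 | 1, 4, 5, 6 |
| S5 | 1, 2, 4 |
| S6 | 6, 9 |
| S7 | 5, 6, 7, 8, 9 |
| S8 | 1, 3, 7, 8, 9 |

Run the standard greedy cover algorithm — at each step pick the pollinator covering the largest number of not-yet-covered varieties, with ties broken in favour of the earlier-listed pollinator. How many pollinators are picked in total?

Greedy: pick S7 (covers 5 new) → pick S5 (covers 3 new) → pick S8 (covers 1 new). Total picks: 3.

3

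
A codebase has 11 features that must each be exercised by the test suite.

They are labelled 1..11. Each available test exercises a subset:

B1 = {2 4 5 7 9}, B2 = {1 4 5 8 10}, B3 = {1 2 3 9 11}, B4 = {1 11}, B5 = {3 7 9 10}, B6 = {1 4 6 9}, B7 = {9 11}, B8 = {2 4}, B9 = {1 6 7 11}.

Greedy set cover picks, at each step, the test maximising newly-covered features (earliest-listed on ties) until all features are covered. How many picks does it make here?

Greedy: pick B1 (covers 5 new) → pick B2 (covers 3 new) → pick B3 (covers 2 new) → pick B6 (covers 1 new). Total picks: 4.
(The true minimum cover uses only 3 tests, so greedy is not optimal here.)

4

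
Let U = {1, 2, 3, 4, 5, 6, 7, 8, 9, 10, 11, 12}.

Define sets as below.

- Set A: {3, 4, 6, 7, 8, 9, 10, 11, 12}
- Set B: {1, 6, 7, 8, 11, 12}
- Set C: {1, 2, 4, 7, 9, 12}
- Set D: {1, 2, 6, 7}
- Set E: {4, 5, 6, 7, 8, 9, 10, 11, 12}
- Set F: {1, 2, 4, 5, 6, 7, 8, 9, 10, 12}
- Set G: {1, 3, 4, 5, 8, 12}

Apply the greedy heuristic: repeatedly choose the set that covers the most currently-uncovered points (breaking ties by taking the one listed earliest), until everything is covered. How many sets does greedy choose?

2

Greedy: pick F (covers 10 new) → pick A (covers 2 new). Total picks: 2.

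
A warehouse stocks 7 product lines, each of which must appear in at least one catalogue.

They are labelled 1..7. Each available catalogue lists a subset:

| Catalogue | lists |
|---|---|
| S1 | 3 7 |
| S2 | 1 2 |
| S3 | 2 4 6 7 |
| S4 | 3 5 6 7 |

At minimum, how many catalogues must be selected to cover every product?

Take {S2, S3, S4}. Their union is {1, 2, 3, 4, 5, 6, 7}, which is all 7 products.
Only S2 contains 1, so S2 is forced; the remaining 5 products need at least 2 more catalogues (each remaining catalogue adds at most 4) — so at least 3 catalogues are needed, and 3 is optimal.

3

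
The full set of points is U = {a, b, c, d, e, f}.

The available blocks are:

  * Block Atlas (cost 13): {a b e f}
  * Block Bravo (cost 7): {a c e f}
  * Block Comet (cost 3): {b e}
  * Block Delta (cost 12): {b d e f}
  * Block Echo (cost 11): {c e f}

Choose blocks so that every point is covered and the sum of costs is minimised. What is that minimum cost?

19

Bravo, Delta together cover every point (Bravo ∪ Delta = {a, b, c, d, e, f}); total cost 7 + 12 = 19.
The greedy pick Comet, Bravo, Delta costs 22; no covering selection beats 19.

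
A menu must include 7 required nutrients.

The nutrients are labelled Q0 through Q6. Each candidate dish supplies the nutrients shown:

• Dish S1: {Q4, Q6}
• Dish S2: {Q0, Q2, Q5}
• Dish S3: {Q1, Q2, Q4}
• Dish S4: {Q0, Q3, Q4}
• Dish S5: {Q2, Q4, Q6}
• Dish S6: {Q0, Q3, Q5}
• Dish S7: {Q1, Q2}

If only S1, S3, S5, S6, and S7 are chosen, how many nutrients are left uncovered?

0

Union of S1, S3, S5, S6, S7 = {Q0, Q1, Q2, Q3, Q4, Q5, Q6} — that's every nutrient, so 0 are uncovered.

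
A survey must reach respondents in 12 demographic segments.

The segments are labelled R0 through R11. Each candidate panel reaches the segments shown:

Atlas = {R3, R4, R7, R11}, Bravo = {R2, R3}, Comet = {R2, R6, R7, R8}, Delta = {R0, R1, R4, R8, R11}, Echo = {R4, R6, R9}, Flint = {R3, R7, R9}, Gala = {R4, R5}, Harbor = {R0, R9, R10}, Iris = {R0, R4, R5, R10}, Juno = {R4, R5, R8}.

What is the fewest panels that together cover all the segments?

4

Comet and Delta and Flint and Iris together: Comet ∪ Delta ∪ Flint ∪ Iris = {R0, R1, R2, R3, R4, R5, R6, R7, R8, R9, R10, R11} — every segment is covered.
Only Delta contains R1, so Delta is forced; the remaining 7 segments need at least 3 more panels (each remaining panel adds at most 3) — so at least 4 panels are needed, and 4 is optimal.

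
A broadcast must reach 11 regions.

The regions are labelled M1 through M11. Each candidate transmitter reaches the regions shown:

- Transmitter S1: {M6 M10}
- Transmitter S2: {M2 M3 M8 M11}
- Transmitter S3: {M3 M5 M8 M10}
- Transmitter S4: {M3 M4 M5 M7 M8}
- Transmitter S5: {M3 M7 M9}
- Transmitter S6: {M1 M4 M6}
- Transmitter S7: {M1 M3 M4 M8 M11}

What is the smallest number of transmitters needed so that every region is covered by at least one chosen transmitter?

4

S2 and S3 and S5 and S6 together: S2 ∪ S3 ∪ S5 ∪ S6 = {M1, M2, M3, M4, M5, M6, M7, M8, M9, M10, M11} — every region is covered.
Only S2 contains M2, so S2 is forced; the remaining 7 regions need at least 3 more transmitters (each remaining transmitter adds at most 3) — so at least 4 transmitters are needed, and 4 is optimal.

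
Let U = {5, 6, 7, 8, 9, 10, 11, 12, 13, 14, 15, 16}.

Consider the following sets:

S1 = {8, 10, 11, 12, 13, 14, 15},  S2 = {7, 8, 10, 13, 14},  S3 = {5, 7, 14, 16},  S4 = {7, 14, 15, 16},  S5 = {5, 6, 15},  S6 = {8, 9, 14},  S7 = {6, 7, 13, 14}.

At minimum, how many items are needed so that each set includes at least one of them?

2

Take H = {5, 14}. Each listed set contains at least one of these, so H is a hitting set of size 2.
The sets S2, S5 are pairwise disjoint, so any hitting set needs a separate item for each — at least 2. Hence 2 is optimal.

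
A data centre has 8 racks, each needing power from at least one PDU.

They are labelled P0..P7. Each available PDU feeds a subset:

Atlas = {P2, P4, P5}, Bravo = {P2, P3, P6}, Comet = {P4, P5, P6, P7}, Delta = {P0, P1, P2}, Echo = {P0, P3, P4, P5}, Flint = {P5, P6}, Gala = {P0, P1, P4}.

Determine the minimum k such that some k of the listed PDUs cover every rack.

3

Take {Bravo, Comet, Gala}. Their union is {P0, P1, P2, P3, P4, P5, P6, P7}, which is all 8 racks.
Only Comet contains P7, so Comet is forced; the remaining 4 racks need at least 2 more PDUs (each remaining PDU adds at most 3) — so at least 3 PDUs are needed, and 3 is optimal.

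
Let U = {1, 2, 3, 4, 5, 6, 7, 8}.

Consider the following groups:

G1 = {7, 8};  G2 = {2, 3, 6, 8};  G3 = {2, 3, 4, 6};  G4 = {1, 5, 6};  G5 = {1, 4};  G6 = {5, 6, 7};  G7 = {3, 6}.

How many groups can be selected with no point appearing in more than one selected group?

G1, G5, G7 are pairwise disjoint (G1={7,8}; G5={1,4}; G7={3,6}).
Every remaining group overlaps one of these, and no 4 of the listed groups are pairwise disjoint, so 3 is the maximum.

3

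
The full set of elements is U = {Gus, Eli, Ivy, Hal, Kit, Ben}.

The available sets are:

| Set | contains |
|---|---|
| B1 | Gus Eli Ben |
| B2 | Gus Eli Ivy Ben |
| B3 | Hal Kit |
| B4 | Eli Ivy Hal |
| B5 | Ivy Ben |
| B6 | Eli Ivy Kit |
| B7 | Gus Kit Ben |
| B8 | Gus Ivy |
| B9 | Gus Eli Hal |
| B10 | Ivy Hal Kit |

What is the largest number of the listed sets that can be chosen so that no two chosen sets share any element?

2

B2, B3 are pairwise disjoint (B2={Gus,Eli,Ivy,Ben}; B3={Hal,Kit}).
Every remaining set overlaps one of these, and no 3 of the listed sets are pairwise disjoint, so 2 is the maximum.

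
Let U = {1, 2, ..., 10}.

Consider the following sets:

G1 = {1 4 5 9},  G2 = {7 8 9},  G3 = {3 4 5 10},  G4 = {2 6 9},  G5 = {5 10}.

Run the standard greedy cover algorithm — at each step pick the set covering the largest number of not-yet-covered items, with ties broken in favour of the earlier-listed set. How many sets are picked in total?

Greedy: pick G1 (covers 4 new) → pick G2 (covers 2 new) → pick G3 (covers 2 new) → pick G4 (covers 2 new). Total picks: 4.

4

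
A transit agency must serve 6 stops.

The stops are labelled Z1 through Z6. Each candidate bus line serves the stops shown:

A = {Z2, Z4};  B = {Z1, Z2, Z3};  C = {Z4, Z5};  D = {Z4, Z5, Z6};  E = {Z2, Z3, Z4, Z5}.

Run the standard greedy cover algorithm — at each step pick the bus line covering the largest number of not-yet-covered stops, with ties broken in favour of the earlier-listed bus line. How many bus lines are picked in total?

3

Greedy: pick E (covers 4 new) → pick B (covers 1 new) → pick D (covers 1 new). Total picks: 3.
(The true minimum cover uses only 2 bus lines, so greedy is not optimal here.)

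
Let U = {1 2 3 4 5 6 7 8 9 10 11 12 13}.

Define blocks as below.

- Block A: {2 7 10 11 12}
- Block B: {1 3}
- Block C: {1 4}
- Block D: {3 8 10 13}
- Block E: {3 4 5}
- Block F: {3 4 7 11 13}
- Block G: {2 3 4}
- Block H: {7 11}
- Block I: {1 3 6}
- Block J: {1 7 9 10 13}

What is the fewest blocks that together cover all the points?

5

A and D and E and I and J together: A ∪ D ∪ E ∪ I ∪ J = {1, 2, 3, 4, 5, 6, 7, 8, 9, 10, 11, 12, 13} — every point is covered.
No 4 of the 10 blocks cover everything (all 210 combinations miss at least one point), so 5 is optimal.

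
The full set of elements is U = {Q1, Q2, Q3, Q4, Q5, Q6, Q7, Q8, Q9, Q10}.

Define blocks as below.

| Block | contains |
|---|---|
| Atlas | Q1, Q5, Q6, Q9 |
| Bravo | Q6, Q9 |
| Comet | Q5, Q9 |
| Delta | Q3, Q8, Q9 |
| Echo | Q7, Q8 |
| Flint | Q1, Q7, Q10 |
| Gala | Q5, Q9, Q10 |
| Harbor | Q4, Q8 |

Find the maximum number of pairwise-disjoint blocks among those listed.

3

Bravo, Flint, Harbor are pairwise disjoint (Bravo={Q6,Q9}; Flint={Q1,Q7,Q10}; Harbor={Q4,Q8}).
Every remaining block overlaps one of these, and no 4 of the listed blocks are pairwise disjoint, so 3 is the maximum.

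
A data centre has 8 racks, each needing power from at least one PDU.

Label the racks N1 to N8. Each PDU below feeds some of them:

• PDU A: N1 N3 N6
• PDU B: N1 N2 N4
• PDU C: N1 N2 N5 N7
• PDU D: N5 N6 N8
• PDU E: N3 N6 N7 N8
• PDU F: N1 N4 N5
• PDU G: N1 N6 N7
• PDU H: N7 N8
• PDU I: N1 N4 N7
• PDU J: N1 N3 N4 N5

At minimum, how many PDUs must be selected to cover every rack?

Take {C, D, J}. Their union is {N1, N2, N3, N4, N5, N6, N7, N8}, which is all 8 racks.
No 2 of the 10 PDUs cover everything (all 45 combinations miss at least one rack), so 3 is optimal.

3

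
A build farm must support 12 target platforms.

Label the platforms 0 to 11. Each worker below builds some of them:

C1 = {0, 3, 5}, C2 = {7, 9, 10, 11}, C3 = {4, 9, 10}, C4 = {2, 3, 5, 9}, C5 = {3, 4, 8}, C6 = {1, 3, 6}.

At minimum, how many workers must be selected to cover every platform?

Take {C1, C2, C4, C5, C6}. Their union is {0, 1, 2, 3, 4, 5, 6, 7, 8, 9, 10, 11}, which is all 12 platforms.
No 4 of the 6 workers cover everything (all 15 combinations miss at least one platform), so 5 is optimal.

5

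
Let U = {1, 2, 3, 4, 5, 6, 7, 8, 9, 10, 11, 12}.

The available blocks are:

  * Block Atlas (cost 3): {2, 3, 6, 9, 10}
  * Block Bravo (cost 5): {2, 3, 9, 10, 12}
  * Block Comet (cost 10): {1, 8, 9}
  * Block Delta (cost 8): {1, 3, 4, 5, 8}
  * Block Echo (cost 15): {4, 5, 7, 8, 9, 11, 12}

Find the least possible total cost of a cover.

Atlas, Delta, Echo together cover every item (Atlas ∪ Delta ∪ Echo = {1, 2, 3, 4, 5, 6, 7, 8, 9, 10, 11, 12}); total cost 3 + 8 + 15 = 26.
The greedy pick Atlas, Delta, Bravo, Echo costs 31; no covering selection beats 26.

26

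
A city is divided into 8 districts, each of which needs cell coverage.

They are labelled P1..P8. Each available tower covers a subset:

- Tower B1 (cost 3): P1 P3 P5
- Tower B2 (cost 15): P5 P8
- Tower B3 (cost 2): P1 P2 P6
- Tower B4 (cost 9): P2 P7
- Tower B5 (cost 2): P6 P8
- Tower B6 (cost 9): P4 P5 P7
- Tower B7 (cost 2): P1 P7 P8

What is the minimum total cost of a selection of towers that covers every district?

16

B1, B3, B5, B6 together cover every district (B1 ∪ B3 ∪ B5 ∪ B6 = {P1, P2, P3, P4, P5, P6, P7, P8}); total cost 3 + 2 + 2 + 9 = 16.
No covering selection has total cost below 16.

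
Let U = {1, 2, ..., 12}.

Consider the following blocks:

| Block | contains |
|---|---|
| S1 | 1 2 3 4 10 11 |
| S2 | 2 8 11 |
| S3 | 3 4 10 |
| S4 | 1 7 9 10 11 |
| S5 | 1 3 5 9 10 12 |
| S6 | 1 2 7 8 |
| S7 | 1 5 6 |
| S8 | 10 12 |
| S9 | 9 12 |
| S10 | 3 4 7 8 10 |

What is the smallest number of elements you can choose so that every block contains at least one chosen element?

Take H = {1, 2, 9, 10}. Each listed block contains at least one of these, so H is a hitting set of size 4.
The blocks S2, S3, S7, S9 are pairwise disjoint, so any hitting set needs a separate element for each — at least 4. Hence 4 is optimal.

4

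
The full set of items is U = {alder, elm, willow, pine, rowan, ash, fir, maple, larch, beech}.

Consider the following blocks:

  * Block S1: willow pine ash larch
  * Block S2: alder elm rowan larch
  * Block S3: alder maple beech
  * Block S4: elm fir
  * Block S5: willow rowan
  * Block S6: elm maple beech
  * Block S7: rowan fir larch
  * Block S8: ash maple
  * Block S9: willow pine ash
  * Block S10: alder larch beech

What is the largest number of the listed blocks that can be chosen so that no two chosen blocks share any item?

4

S4, S5, S8, S10 are pairwise disjoint (S4={elm,fir}; S5={willow,rowan}; S8={ash,maple}; S10={alder,larch,beech}).
Every remaining block overlaps one of these, and no 5 of the listed blocks are pairwise disjoint, so 4 is the maximum.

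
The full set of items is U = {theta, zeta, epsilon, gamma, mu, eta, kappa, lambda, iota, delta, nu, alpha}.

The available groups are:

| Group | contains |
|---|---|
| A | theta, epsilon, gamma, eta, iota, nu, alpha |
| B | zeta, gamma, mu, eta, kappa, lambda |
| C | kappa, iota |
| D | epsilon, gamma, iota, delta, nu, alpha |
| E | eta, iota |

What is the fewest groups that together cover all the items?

3

A and B and D together: A ∪ B ∪ D = {theta, zeta, epsilon, gamma, mu, eta, kappa, lambda, iota, delta, nu, alpha} — every item is covered.
Only A contains theta, so A is forced; the remaining 5 items need at least 2 more groups (each remaining group adds at most 4) — so at least 3 groups are needed, and 3 is optimal.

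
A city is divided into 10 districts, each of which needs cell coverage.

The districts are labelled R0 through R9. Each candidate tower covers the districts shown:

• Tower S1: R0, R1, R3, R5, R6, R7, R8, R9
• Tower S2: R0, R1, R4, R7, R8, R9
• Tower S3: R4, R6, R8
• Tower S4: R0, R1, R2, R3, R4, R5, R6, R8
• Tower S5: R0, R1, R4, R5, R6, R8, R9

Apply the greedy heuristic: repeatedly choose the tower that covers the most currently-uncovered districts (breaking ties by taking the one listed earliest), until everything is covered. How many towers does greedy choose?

2

Greedy: pick S1 (covers 8 new) → pick S4 (covers 2 new). Total picks: 2.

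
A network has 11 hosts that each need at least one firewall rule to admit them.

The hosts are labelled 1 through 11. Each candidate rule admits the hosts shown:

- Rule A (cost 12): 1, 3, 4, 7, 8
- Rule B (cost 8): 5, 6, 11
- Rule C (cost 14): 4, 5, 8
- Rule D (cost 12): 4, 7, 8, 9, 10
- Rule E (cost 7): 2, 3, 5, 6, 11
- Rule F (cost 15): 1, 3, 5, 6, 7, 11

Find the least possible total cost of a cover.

A, D, E together cover every host (A ∪ D ∪ E = {1, 2, 3, 4, 5, 6, 7, 8, 9, 10, 11}); total cost 12 + 12 + 7 = 31.
No covering selection has total cost below 31.

31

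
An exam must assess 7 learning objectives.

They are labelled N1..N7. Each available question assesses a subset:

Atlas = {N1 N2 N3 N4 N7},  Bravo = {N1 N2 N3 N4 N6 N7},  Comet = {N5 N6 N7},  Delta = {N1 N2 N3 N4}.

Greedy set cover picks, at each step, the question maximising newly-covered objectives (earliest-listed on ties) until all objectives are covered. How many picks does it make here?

2

Greedy: pick Bravo (covers 6 new) → pick Comet (covers 1 new). Total picks: 2.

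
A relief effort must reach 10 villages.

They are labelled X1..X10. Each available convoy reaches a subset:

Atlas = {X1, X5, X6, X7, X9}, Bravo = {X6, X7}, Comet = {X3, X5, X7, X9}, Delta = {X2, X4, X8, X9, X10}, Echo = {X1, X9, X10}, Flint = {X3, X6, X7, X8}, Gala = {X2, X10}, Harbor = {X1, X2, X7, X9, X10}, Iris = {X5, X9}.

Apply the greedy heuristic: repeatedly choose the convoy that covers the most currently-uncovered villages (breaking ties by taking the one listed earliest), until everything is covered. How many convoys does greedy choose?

3

Greedy: pick Atlas (covers 5 new) → pick Delta (covers 4 new) → pick Comet (covers 1 new). Total picks: 3.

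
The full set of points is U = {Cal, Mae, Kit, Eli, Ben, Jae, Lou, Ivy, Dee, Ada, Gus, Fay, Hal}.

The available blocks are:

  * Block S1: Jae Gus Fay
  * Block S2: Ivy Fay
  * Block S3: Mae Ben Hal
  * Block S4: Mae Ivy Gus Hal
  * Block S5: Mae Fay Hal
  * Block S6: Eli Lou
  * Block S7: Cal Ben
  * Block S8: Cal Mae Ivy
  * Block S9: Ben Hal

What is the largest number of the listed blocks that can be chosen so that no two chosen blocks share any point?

S1, S6, S8, S9 are pairwise disjoint (S1={Jae,Gus,Fay}; S6={Eli,Lou}; S8={Cal,Mae,Ivy}; S9={Ben,Hal}).
Every remaining block overlaps one of these, and no 5 of the listed blocks are pairwise disjoint, so 4 is the maximum.

4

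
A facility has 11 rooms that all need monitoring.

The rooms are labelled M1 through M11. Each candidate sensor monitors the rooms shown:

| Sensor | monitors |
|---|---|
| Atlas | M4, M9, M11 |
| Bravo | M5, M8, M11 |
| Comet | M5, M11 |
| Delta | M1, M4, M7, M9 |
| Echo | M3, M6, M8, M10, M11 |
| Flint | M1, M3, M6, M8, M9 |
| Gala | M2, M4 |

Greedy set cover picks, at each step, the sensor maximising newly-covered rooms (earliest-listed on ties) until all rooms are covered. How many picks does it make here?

Greedy: pick Echo (covers 5 new) → pick Delta (covers 4 new) → pick Bravo (covers 1 new) → pick Gala (covers 1 new). Total picks: 4.

4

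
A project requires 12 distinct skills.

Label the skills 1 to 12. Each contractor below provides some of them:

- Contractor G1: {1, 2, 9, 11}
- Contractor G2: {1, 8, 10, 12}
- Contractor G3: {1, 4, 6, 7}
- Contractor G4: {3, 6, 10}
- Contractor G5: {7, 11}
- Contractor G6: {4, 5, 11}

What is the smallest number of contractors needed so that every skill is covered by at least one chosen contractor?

5

Take {G1, G2, G3, G4, G6}. Their union is {1, 2, 3, 4, 5, 6, 7, 8, 9, 10, 11, 12}, which is all 12 skills.
No 4 of the 6 contractors cover everything (all 15 combinations miss at least one skill), so 5 is optimal.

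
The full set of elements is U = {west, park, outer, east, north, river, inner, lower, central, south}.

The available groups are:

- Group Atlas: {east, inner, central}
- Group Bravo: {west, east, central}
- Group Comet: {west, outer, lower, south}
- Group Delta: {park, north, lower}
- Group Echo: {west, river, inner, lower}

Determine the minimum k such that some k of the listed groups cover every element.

Atlas and Comet and Delta and Echo together: Atlas ∪ Comet ∪ Delta ∪ Echo = {west, park, outer, east, north, river, inner, lower, central, south} — every element is covered.
Only Delta contains park, so Delta is forced; the remaining 7 elements need at least 3 more groups (each remaining group adds at most 3) — so at least 4 groups are needed, and 4 is optimal.

4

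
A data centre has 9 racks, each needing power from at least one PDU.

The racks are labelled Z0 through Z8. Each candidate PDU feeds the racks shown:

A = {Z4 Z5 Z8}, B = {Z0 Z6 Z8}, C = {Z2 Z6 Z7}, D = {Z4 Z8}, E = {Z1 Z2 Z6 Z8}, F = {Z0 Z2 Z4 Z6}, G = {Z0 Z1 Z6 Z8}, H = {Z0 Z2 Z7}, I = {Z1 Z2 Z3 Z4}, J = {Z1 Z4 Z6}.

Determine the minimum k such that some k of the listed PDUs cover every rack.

Take {A, C, H, I}. Their union is {Z0, Z1, Z2, Z3, Z4, Z5, Z6, Z7, Z8}, which is all 9 racks.
No 3 of the 10 PDUs cover everything (all 120 combinations miss at least one rack), so 4 is optimal.

4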